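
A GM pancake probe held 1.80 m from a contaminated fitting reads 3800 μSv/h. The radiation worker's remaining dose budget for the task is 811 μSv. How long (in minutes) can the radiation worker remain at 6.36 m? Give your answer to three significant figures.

160 min

Since intensity falls as 1/r², rate at 6.36 m:
3800 × (1.80/6.36)² = 3800 × 0.08010 = 304.4 μSv/h.
Stay time = 811 μSv ÷ 304.4 μSv/h = 2.664 h = 159.8 min.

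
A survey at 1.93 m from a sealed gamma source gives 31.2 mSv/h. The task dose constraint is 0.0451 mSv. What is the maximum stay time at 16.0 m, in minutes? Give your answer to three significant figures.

Applying the 1/r² law, rate at 16.0 m:
31.2 × (1.93/16.0)² = 31.2 × 0.01455 = 0.4540 mSv/h.
Stay time = 0.0451 mSv ÷ 0.4540 mSv/h = 0.09934 h = 5.960 min.

5.96 min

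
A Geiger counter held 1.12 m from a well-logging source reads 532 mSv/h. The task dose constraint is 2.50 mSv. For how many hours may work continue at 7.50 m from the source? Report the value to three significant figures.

0.211 h

Since intensity falls as 1/r², rate at 7.50 m:
532 × (1.12/7.50)² = 532 × 0.02230 = 11.86 mSv/h.
Stay time = 2.50 mSv ÷ 11.86 mSv/h = 0.2108 h.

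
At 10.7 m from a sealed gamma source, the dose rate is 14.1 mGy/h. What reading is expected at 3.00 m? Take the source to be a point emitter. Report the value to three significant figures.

179 mGy/h

Applying the 1/r² law, the rate at 3.00 m is
(10.7/3.00)² = 12.72, so 14.1 × 12.72 = 179.4 mGy/h.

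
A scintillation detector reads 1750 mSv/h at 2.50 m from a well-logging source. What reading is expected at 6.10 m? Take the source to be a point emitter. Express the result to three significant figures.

Since intensity falls as 1/r², the rate at 6.10 m is
1750 × (2.50/6.10)² = 1750 × 0.1680 = 294.0 mSv/h.

294 mSv/h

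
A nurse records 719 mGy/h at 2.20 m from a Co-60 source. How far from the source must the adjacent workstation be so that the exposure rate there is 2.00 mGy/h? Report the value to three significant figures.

41.7 m

Since intensity falls as 1/r², d₂ = d₁·√(I₁/I₂).
I₁/I₂ = 719/2.00 = 359.5, so d₂ = 2.20 × √359.5 = 41.71 m.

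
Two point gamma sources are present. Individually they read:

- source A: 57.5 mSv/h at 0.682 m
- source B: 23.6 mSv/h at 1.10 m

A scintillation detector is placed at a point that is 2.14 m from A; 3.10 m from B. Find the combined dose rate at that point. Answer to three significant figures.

8.81 mSv/h

Each source contributes Iᵢ·(dᵢ/rᵢ)²; contributions add.
A: 57.5 × (0.682/2.14)² = 5.840 mSv/h
B: 23.6 × (1.10/3.10)² = 2.971 mSv/h
Total = 5.840 + 2.971 = 8.811 mSv/h.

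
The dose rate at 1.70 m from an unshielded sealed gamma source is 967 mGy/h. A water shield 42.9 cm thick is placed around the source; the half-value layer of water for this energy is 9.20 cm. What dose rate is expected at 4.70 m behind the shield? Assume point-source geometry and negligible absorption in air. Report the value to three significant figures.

Distance alone: (1.70/4.70)² = 0.1308, so 967 × 0.1308 = 126.5 mGy/h.
Shield: 42.9/9.20 = 4.663 half-value layers → attenuation 2^(−4.663) = 0.03947.
Combined: 126.5 × 0.03947 = 4.993 mGy/h.

4.99 mGy/h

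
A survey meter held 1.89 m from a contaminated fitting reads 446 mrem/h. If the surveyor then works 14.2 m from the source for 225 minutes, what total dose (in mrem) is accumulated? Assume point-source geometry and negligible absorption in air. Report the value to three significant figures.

Applying the 1/r² law, rate at 14.2 m:
(1.89/14.2)² = 0.01772, so 446 × 0.01772 = 7.903 mrem/h.
Dose = rate × time = 7.903 mrem/h × 3.750 h = 29.64 mrem.

29.6 mrem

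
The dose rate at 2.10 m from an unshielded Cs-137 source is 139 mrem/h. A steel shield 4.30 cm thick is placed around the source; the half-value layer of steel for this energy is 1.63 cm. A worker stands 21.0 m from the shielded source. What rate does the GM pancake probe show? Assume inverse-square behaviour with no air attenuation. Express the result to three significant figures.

Distance alone: 139 × (2.10/21.0)² = 139 × 0.01000 = 1.390 mrem/h.
Shield: 4.30/1.63 = 2.638 half-value layers → attenuation 2^(−2.638) = 0.1607.
Combined: 1.390 × 0.1607 = 0.2234 mrem/h.

0.223 mrem/h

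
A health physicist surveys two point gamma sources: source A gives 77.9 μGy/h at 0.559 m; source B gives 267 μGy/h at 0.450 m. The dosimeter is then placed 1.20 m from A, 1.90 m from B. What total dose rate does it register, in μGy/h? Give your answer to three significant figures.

Each source contributes Iᵢ·(dᵢ/rᵢ)²; contributions add.
A: 77.9 × (0.559/1.20)² = 16.90 μGy/h
B: 267 × (0.450/1.90)² = 14.98 μGy/h
Total = 16.90 + 14.98 = 31.88 μGy/h.

31.9 μGy/h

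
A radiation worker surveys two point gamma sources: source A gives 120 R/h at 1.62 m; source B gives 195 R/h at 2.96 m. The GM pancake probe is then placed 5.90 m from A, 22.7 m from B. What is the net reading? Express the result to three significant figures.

12.4 R/h

By superposition, sum each source's inverse-square contribution:
A: 120 × (1.62/5.90)² = 9.047 R/h
B: 195 × (2.96/22.7)² = 3.316 R/h
Total = 9.047 + 3.316 = 12.36 R/h.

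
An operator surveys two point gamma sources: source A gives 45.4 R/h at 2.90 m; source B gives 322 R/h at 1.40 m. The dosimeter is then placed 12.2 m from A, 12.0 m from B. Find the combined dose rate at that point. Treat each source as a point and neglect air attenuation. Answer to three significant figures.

6.95 R/h

Each source contributes Iᵢ·(dᵢ/rᵢ)²; contributions add.
A: 45.4 × (2.90/12.2)² = 2.565 R/h
B: 322 × (1.40/12.0)² = 4.383 R/h
Total = 2.565 + 4.383 = 6.948 R/h.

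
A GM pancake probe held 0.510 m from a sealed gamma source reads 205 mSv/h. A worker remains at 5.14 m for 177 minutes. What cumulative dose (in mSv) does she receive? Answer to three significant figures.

By the inverse-square law, rate at 5.14 m:
205 × (0.510/5.14)² = 205 × 0.009845 = 2.018 mSv/h.
Dose = rate × time = 2.018 mSv/h × 2.950 h = 5.953 mSv.

5.95 mSv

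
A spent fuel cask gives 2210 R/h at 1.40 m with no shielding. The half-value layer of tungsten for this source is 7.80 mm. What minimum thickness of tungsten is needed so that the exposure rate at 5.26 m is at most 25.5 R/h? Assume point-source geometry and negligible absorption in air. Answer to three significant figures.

20.4 mm

At 5.26 m, distance alone gives 2210 × (1.40/5.26)² = 2210 × 0.07084 = 156.6 R/h.
Further attenuation needed: 156.6/25.5 = 6.141.
n = log₂(6.141) = 2.618 half-value layers.
Thickness = 2.618 × 7.80 mm = 20.42 mm.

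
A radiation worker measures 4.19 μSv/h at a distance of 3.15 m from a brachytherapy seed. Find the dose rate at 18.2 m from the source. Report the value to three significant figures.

0.126 μSv/h

Since intensity falls as 1/r², the rate at 18.2 m is
(3.15/18.2)² = 0.02996, so 4.19 × 0.02996 = 0.1255 μSv/h.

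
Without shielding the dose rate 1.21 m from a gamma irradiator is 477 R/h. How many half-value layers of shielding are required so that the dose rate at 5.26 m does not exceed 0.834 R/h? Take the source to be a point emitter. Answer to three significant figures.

4.92 half-value layers

At 5.26 m, distance alone gives (1.21/5.26)² = 0.05292, so 477 × 0.05292 = 25.24 R/h.
Further attenuation needed: 25.24/0.834 = 30.26.
n = log₂(30.26) = 4.919 half-value layers.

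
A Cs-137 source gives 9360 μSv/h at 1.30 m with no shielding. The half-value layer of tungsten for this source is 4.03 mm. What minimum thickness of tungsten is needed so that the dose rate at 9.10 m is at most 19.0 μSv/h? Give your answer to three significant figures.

At 9.10 m, distance alone gives 9360 × (1.30/9.10)² = 9360 × 0.02041 = 191.0 μSv/h.
Further attenuation needed: 191.0/19.0 = 10.05.
n = log₂(10.05) = 3.329 half-value layers.
Thickness = 3.329 × 4.03 mm = 13.42 mm.

13.4 mm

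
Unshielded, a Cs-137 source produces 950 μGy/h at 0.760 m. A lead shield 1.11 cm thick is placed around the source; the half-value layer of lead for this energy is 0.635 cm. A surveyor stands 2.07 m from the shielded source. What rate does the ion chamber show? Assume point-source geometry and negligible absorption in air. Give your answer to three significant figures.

Distance alone: 950 × (0.760/2.07)² = 950 × 0.1348 = 128.1 μGy/h.
Shield: 1.11/0.635 = 1.748 half-value layers → attenuation 2^(−1.748) = 0.2977.
Combined: 128.1 × 0.2977 = 38.14 μGy/h.

38.1 μGy/h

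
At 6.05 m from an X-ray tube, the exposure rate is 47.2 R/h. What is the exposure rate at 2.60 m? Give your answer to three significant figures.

By the inverse-square law, the rate at 2.60 m is
(6.05/2.60)² = 5.415, so 47.2 × 5.415 = 255.6 R/h.

256 R/h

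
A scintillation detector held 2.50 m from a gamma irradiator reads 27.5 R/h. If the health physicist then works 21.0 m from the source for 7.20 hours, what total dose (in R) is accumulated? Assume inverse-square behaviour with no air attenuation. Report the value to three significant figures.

Applying the 1/r² law, rate at 21.0 m:
(2.50/21.0)² = 0.01417, so 27.5 × 0.01417 = 0.3897 R/h.
Dose = rate × time = 0.3897 R/h × 7.200 h = 2.806 R.

2.81 R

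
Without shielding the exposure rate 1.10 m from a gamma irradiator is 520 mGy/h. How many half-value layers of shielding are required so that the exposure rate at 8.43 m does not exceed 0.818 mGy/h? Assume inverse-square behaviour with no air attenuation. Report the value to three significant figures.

3.44 half-value layers

At 8.43 m, distance alone gives 520 × (1.10/8.43)² = 520 × 0.01703 = 8.856 mGy/h.
Further attenuation needed: 8.856/0.818 = 10.83.
n = log₂(10.83) = 3.437 half-value layers.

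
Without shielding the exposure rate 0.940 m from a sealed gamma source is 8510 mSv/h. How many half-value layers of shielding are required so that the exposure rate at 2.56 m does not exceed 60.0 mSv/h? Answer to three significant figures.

At 2.56 m, distance alone gives 8510 × (0.940/2.56)² = 8510 × 0.1348 = 1147 mSv/h.
Further attenuation needed: 1147/60.0 = 19.12.
n = log₂(19.12) = 4.257 half-value layers.

4.26 half-value layers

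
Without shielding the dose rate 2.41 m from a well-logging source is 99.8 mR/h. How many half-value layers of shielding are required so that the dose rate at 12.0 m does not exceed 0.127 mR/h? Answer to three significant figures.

At 12.0 m, distance alone gives (2.41/12.0)² = 0.04033, so 99.8 × 0.04033 = 4.025 mR/h.
Further attenuation needed: 4.025/0.127 = 31.69.
n = log₂(31.69) = 4.986 half-value layers.

4.99 half-value layers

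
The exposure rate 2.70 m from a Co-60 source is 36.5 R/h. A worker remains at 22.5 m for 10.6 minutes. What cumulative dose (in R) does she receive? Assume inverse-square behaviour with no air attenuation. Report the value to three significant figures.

0.0929 R

By the inverse-square law, rate at 22.5 m:
36.5 × (2.70/22.5)² = 36.5 × 0.01440 = 0.5256 R/h.
Dose = rate × time = 0.5256 R/h × 0.1767 h = 0.09287 R.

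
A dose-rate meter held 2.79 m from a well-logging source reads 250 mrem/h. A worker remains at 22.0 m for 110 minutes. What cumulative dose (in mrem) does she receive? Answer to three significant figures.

Intensity scales as (d₁/d₂)², so rate at 22.0 m:
(2.79/22.0)² = 0.01608, so 250 × 0.01608 = 4.020 mrem/h.
Dose = rate × time = 4.020 mrem/h × 1.833 h = 7.369 mrem.

7.37 mrem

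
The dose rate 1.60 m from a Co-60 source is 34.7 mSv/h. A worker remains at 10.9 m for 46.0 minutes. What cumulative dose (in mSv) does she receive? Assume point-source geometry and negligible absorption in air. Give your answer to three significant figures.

0.573 mSv

By the inverse-square law, rate at 10.9 m:
(1.60/10.9)² = 0.02155, so 34.7 × 0.02155 = 0.7478 mSv/h.
Dose = rate × time = 0.7478 mSv/h × 0.7667 h = 0.5733 mSv.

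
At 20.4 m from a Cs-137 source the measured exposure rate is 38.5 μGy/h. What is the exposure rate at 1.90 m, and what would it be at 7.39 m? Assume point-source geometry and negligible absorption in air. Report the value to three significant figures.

4440 μGy/h; 293 μGy/h

Since intensity falls as 1/r²,
At 1.90 m: (20.4/1.90)² = 115.3, so 38.5 × 115.3 = 4439 μGy/h
At 7.39 m: 4439 × (1.90/7.39)² = 4439 × 0.06610 = 293.4 μGy/h.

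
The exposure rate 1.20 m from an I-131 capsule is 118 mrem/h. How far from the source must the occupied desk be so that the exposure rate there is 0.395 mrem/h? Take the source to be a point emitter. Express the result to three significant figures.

Applying the 1/r² law, d₂ = d₁·√(I₁/I₂).
I₁/I₂ = 118/0.395 = 298.7, so d₂ = 1.20 × √298.7 = 20.74 m.

20.7 m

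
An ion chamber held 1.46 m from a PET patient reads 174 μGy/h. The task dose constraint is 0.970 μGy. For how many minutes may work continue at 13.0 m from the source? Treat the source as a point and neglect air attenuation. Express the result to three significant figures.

Intensity scales as (d₁/d₂)², so rate at 13.0 m:
174 × (1.46/13.0)² = 174 × 0.01261 = 2.194 μGy/h.
Stay time = 0.970 μGy ÷ 2.194 μGy/h = 0.4421 h = 26.53 min.

26.5 min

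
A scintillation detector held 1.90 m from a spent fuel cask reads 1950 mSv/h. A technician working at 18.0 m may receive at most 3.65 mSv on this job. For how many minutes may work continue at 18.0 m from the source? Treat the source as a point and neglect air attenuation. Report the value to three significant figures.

10.1 min

Applying the 1/r² law, rate at 18.0 m:
(1.90/18.0)² = 0.01114, so 1950 × 0.01114 = 21.72 mSv/h.
Stay time = 3.65 mSv ÷ 21.72 mSv/h = 0.1680 h = 10.08 min.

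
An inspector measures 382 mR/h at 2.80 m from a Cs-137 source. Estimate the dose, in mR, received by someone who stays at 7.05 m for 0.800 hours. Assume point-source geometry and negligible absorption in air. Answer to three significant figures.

Intensity scales as (d₁/d₂)², so rate at 7.05 m:
382 × (2.80/7.05)² = 382 × 0.1577 = 60.24 mR/h.
Dose = rate × time = 60.24 mR/h × 0.8000 h = 48.19 mR.

48.2 mR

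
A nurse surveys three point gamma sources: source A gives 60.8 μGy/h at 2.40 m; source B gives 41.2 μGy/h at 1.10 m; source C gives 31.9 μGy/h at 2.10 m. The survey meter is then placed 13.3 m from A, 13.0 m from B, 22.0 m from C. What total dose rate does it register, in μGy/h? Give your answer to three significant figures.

Each source contributes Iᵢ·(dᵢ/rᵢ)²; contributions add.
A: 60.8 × (2.40/13.3)² = 1.980 μGy/h
B: 41.2 × (1.10/13.0)² = 0.2950 μGy/h
C: 31.9 × (2.10/22.0)² = 0.2907 μGy/h
Total = 1.980 + 0.2950 + 0.2907 = 2.566 μGy/h.

2.57 μGy/h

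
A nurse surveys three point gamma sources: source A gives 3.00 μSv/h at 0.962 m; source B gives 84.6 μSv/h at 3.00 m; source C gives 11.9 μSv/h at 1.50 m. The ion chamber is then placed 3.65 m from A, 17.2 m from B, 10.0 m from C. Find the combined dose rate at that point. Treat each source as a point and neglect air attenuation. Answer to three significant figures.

3.05 μSv/h

By superposition, sum each source's inverse-square contribution:
A: 3.00 × (0.962/3.65)² = 0.2084 μSv/h
B: 84.6 × (3.00/17.2)² = 2.574 μSv/h
C: 11.9 × (1.50/10.0)² = 0.2677 μSv/h
Total = 0.2084 + 2.574 + 0.2677 = 3.050 μSv/h.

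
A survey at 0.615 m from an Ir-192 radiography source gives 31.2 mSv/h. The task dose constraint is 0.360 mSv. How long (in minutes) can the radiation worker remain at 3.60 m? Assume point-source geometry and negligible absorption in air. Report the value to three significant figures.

23.7 min

By the inverse-square law, rate at 3.60 m:
31.2 × (0.615/3.60)² = 31.2 × 0.02918 = 0.9104 mSv/h.
Stay time = 0.360 mSv ÷ 0.9104 mSv/h = 0.3954 h = 23.72 min.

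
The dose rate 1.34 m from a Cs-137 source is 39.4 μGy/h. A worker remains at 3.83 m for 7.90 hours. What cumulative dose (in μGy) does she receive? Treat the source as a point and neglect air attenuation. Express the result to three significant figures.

Applying the 1/r² law, rate at 3.83 m:
(1.34/3.83)² = 0.1224, so 39.4 × 0.1224 = 4.823 μGy/h.
Dose = rate × time = 4.823 μGy/h × 7.900 h = 38.10 μGy.

38.1 μGy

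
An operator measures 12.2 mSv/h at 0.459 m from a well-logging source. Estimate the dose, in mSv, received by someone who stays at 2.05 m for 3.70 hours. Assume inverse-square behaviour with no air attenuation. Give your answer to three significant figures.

Applying the 1/r² law, rate at 2.05 m:
(0.459/2.05)² = 0.05013, so 12.2 × 0.05013 = 0.6116 mSv/h.
Dose = rate × time = 0.6116 mSv/h × 3.700 h = 2.263 mSv.

2.26 mSv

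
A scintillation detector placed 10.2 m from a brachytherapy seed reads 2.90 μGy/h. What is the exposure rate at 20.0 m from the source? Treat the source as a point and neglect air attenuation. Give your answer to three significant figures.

0.754 μGy/h

By the inverse-square law, scaling from 10.2 m to 20.0 m:
(10.2/20.0)² = 0.2601, so 2.90 × 0.2601 = 0.7543 μGy/h.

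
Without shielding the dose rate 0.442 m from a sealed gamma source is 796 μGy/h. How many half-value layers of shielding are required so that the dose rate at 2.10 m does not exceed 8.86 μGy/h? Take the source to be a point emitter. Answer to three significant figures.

1.99 half-value layers

At 2.10 m, distance alone gives 796 × (0.442/2.10)² = 796 × 0.04430 = 35.26 μGy/h.
Further attenuation needed: 35.26/8.86 = 3.980.
n = log₂(3.980) = 1.993 half-value layers.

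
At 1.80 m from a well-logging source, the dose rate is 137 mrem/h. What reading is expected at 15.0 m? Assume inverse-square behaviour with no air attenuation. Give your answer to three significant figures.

Applying the 1/r² law, the rate at 15.0 m is
137 × (1.80/15.0)² = 137 × 0.01440 = 1.973 mrem/h.

1.97 mrem/h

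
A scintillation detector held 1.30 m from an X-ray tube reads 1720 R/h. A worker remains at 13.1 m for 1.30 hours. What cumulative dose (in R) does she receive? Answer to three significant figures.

22.0 R

Using I₁d₁² = I₂d₂², rate at 13.1 m:
1720 × (1.30/13.1)² = 1720 × 0.009848 = 16.94 R/h.
Dose = rate × time = 16.94 R/h × 1.300 h = 22.02 R.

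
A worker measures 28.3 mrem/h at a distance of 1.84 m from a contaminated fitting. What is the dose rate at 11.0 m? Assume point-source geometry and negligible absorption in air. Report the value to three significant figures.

0.792 mrem/h

Applying the 1/r² law, the rate at 11.0 m is
(1.84/11.0)² = 0.02798, so 28.3 × 0.02798 = 0.7918 mrem/h.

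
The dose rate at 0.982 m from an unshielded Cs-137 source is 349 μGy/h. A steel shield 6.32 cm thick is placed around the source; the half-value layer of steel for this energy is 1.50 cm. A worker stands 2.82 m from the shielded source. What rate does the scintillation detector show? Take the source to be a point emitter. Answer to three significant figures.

Distance alone: 349 × (0.982/2.82)² = 349 × 0.1213 = 42.33 μGy/h.
Shield: 6.32/1.50 = 4.213 half-value layers → attenuation 2^(−4.213) = 0.05392.
Combined: 42.33 × 0.05392 = 2.282 μGy/h.

2.28 μGy/h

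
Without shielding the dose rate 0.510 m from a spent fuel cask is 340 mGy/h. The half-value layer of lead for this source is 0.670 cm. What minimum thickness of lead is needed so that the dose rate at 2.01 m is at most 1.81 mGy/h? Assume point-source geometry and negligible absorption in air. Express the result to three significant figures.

2.41 cm

At 2.01 m, distance alone gives 340 × (0.510/2.01)² = 340 × 0.06438 = 21.89 mGy/h.
Further attenuation needed: 21.89/1.81 = 12.09.
n = log₂(12.09) = 3.596 half-value layers.
Thickness = 3.596 × 0.670 cm = 2.409 cm.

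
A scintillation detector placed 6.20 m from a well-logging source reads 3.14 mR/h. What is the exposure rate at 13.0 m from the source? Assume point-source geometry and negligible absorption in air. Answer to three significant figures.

Intensity scales as (d₁/d₂)², so scaling from 6.20 m to 13.0 m:
3.14 × (6.20/13.0)² = 3.14 × 0.2275 = 0.7144 mR/h.

0.714 mR/h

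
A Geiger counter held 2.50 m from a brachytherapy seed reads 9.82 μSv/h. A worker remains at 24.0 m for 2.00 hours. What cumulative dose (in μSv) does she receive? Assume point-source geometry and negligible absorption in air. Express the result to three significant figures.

0.213 μSv

Using I₁d₁² = I₂d₂², rate at 24.0 m:
9.82 × (2.50/24.0)² = 9.82 × 0.01085 = 0.1065 μSv/h.
Dose = rate × time = 0.1065 μSv/h × 2.000 h = 0.2130 μSv.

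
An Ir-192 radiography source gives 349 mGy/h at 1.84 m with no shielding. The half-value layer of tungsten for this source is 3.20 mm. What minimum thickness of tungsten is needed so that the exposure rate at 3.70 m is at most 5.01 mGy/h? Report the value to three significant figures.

At 3.70 m, distance alone gives 349 × (1.84/3.70)² = 349 × 0.2473 = 86.31 mGy/h.
Further attenuation needed: 86.31/5.01 = 17.23.
n = log₂(17.23) = 4.107 half-value layers.
Thickness = 4.107 × 3.20 mm = 13.14 mm.

13.1 mm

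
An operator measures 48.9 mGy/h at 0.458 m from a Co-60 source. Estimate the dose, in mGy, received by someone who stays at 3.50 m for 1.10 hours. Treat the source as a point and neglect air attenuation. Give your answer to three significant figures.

0.921 mGy

Intensity scales as (d₁/d₂)², so rate at 3.50 m:
(0.458/3.50)² = 0.01712, so 48.9 × 0.01712 = 0.8372 mGy/h.
Dose = rate × time = 0.8372 mGy/h × 1.100 h = 0.9209 mGy.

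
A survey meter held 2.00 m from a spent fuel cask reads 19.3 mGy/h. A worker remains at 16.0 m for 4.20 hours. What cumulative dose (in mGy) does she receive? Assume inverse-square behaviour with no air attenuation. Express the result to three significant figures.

Using I₁d₁² = I₂d₂², rate at 16.0 m:
(2.00/16.0)² = 0.01562, so 19.3 × 0.01562 = 0.3015 mGy/h.
Dose = rate × time = 0.3015 mGy/h × 4.200 h = 1.266 mGy.

1.27 mGy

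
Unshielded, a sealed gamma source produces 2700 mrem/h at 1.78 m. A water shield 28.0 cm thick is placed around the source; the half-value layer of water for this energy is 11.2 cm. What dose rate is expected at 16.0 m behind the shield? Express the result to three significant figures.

Distance alone: 2700 × (1.78/16.0)² = 2700 × 0.01238 = 33.43 mrem/h.
Shield: 28.0/11.2 = 2.500 half-value layers → attenuation 2^(−2.500) = 0.1768.
Combined: 33.43 × 0.1768 = 5.910 mrem/h.

5.91 mrem/h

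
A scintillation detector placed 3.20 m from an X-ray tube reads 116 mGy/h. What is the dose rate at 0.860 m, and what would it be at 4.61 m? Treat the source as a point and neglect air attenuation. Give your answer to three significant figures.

Since intensity falls as 1/r²,
At 0.860 m: 116 × (3.20/0.860)² = 116 × 13.85 = 1607 mGy/h
At 4.61 m: (0.860/4.61)² = 0.03480, so 1607 × 0.03480 = 55.92 mGy/h.

1610 mGy/h; 55.9 mGy/h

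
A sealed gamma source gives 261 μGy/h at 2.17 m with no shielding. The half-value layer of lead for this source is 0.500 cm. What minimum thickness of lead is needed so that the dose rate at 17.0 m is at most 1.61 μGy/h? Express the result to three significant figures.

0.701 cm

At 17.0 m, distance alone gives (2.17/17.0)² = 0.01629, so 261 × 0.01629 = 4.252 μGy/h.
Further attenuation needed: 4.252/1.61 = 2.641.
n = log₂(2.641) = 1.401 half-value layers.
Thickness = 1.401 × 0.500 cm = 0.7005 cm.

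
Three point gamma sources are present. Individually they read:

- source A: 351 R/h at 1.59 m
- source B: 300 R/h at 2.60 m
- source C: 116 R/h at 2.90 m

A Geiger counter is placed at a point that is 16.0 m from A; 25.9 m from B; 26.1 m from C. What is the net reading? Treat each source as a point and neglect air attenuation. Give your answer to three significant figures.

Each source contributes Iᵢ·(dᵢ/rᵢ)²; contributions add.
A: 351 × (1.59/16.0)² = 3.466 R/h
B: 300 × (2.60/25.9)² = 3.023 R/h
C: 116 × (2.90/26.1)² = 1.432 R/h
Total = 3.466 + 3.023 + 1.432 = 7.921 R/h.

7.92 R/h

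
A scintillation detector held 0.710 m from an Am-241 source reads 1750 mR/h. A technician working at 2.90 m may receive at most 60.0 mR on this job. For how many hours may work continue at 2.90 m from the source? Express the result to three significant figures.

0.572 h

By the inverse-square law, rate at 2.90 m:
1750 × (0.710/2.90)² = 1750 × 0.05994 = 104.9 mR/h.
Stay time = 60.0 mR ÷ 104.9 mR/h = 0.5720 h.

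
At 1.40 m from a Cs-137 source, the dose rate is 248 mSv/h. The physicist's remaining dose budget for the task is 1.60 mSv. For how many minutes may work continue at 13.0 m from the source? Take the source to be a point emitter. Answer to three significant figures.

33.4 min

Intensity scales as (d₁/d₂)², so rate at 13.0 m:
(1.40/13.0)² = 0.01160, so 248 × 0.01160 = 2.877 mSv/h.
Stay time = 1.60 mSv ÷ 2.877 mSv/h = 0.5561 h = 33.37 min.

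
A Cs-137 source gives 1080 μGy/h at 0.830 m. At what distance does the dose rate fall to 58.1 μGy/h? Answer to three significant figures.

3.58 m

Using I₁d₁² = I₂d₂², d₂ = d₁·√(I₁/I₂).
I₁/I₂ = 1080/58.1 = 18.59, so d₂ = 0.830 × √18.59 = 3.579 m.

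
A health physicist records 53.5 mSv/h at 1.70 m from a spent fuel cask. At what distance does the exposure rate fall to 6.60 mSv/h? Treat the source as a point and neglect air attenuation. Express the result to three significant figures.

4.84 m

Using I₁d₁² = I₂d₂², d₂ = d₁·√(I₁/I₂).
I₁/I₂ = 53.5/6.60 = 8.106, so d₂ = 1.70 × √8.106 = 4.840 m.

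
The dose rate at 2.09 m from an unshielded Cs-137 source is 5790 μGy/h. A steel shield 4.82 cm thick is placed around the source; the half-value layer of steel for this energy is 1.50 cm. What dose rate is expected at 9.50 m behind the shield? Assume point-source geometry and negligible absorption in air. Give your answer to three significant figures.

Distance alone: 5790 × (2.09/9.50)² = 5790 × 0.04840 = 280.2 μGy/h.
Shield: 4.82/1.50 = 3.213 half-value layers → attenuation 2^(−3.213) = 0.1078.
Combined: 280.2 × 0.1078 = 30.21 μGy/h.

30.2 μGy/h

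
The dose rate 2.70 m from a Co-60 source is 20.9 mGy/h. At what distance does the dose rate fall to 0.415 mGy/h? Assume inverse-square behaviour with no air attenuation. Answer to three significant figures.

Using I₁d₁² = I₂d₂², d₂ = d₁·√(I₁/I₂).
I₁/I₂ = 20.9/0.415 = 50.36, so d₂ = 2.70 × √50.36 = 19.16 m.

19.2 m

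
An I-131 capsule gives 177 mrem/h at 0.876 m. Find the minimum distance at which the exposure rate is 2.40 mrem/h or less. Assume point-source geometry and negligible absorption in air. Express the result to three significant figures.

7.52 m

Since intensity falls as 1/r², d₂ = d₁·√(I₁/I₂).
I₁/I₂ = 177/2.40 = 73.75, so d₂ = 0.876 × √73.75 = 7.523 m.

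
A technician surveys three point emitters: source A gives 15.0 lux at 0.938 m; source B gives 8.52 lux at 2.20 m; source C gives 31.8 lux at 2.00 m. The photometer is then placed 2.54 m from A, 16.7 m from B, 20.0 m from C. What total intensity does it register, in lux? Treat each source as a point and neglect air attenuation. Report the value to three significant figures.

By superposition, sum each source's inverse-square contribution:
A: 15.0 × (0.938/2.54)² = 2.046 lux
B: 8.52 × (2.20/16.7)² = 0.1479 lux
C: 31.8 × (2.00/20.0)² = 0.3180 lux
Total = 2.046 + 0.1479 + 0.3180 = 2.512 lux.

2.51 lux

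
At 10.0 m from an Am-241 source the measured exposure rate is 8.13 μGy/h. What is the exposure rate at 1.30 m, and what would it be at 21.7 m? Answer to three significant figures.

Applying the 1/r² law,
At 1.30 m: 8.13 × (10.0/1.30)² = 8.13 × 59.17 = 481.1 μGy/h
At 21.7 m: (1.30/21.7)² = 0.003589, so 481.1 × 0.003589 = 1.727 μGy/h.

481 μGy/h; 1.73 μGy/h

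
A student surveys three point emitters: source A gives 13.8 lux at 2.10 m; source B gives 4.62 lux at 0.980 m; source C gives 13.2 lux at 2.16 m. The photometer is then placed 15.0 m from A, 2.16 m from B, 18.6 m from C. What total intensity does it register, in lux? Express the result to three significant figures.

By superposition, sum each source's inverse-square contribution:
A: 13.8 × (2.10/15.0)² = 0.2705 lux
B: 4.62 × (0.980/2.16)² = 0.9510 lux
C: 13.2 × (2.16/18.6)² = 0.1780 lux
Total = 0.2705 + 0.9510 + 0.1780 = 1.399 lux.

1.40 lux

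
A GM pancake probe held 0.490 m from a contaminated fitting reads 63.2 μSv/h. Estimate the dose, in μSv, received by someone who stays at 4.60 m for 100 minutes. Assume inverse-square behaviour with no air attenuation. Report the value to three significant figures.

Since intensity falls as 1/r², rate at 4.60 m:
(0.490/4.60)² = 0.01135, so 63.2 × 0.01135 = 0.7173 μSv/h.
Dose = rate × time = 0.7173 μSv/h × 1.667 h = 1.196 μSv.

1.20 μSv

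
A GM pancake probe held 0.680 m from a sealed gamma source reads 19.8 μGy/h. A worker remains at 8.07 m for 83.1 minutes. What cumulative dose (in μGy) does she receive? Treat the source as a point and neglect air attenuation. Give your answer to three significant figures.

Since intensity falls as 1/r², rate at 8.07 m:
(0.680/8.07)² = 0.007100, so 19.8 × 0.007100 = 0.1406 μGy/h.
Dose = rate × time = 0.1406 μGy/h × 1.385 h = 0.1947 μGy.

0.195 μGy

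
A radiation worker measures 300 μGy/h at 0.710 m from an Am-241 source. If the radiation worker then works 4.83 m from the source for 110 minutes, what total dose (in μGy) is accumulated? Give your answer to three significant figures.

11.9 μGy

By the inverse-square law, rate at 4.83 m:
(0.710/4.83)² = 0.02161, so 300 × 0.02161 = 6.483 μGy/h.
Dose = rate × time = 6.483 μGy/h × 1.833 h = 11.88 μGy.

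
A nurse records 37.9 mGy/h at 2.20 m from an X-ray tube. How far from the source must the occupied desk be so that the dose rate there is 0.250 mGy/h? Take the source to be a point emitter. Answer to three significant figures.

27.1 m

Since intensity falls as 1/r², d₂ = d₁·√(I₁/I₂).
I₁/I₂ = 37.9/0.250 = 151.6, so d₂ = 2.20 × √151.6 = 27.09 m.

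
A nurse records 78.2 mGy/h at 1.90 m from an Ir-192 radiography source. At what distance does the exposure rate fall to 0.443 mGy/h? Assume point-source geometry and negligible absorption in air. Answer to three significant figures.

Since intensity falls as 1/r², d₂ = d₁·√(I₁/I₂).
I₁/I₂ = 78.2/0.443 = 176.5, so d₂ = 1.90 × √176.5 = 25.24 m.

25.2 m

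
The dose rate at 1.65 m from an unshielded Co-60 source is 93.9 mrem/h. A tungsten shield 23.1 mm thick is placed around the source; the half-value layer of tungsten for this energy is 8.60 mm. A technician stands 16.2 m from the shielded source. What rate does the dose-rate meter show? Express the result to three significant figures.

0.151 mrem/h

Distance alone: (1.65/16.2)² = 0.01037, so 93.9 × 0.01037 = 0.9737 mrem/h.
Shield: 23.1/8.60 = 2.686 half-value layers → attenuation 2^(−2.686) = 0.1554.
Combined: 0.9737 × 0.1554 = 0.1513 mrem/h.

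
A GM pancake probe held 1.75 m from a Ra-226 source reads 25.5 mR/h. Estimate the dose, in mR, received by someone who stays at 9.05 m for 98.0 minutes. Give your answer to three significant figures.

1.56 mR

Since intensity falls as 1/r², rate at 9.05 m:
25.5 × (1.75/9.05)² = 25.5 × 0.03739 = 0.9534 mR/h.
Dose = rate × time = 0.9534 mR/h × 1.633 h = 1.557 mR.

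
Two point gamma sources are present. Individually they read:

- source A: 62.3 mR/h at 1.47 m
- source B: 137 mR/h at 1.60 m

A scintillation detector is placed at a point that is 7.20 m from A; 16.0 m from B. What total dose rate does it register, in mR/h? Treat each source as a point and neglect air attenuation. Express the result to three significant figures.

Each source contributes Iᵢ·(dᵢ/rᵢ)²; contributions add.
A: 62.3 × (1.47/7.20)² = 2.597 mR/h
B: 137 × (1.60/16.0)² = 1.370 mR/h
Total = 2.597 + 1.370 = 3.967 mR/h.

3.97 mR/h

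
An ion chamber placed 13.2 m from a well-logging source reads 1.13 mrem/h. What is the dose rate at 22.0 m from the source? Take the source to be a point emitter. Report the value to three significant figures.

0.407 mrem/h

Since intensity falls as 1/r², scaling from 13.2 m to 22.0 m:
1.13 × (13.2/22.0)² = 1.13 × 0.3600 = 0.4068 mrem/h.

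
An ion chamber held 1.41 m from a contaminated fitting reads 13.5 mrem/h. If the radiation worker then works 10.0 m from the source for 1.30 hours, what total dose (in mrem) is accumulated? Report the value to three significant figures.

Using I₁d₁² = I₂d₂², rate at 10.0 m:
(1.41/10.0)² = 0.01988, so 13.5 × 0.01988 = 0.2684 mrem/h.
Dose = rate × time = 0.2684 mrem/h × 1.300 h = 0.3489 mrem.

0.349 mrem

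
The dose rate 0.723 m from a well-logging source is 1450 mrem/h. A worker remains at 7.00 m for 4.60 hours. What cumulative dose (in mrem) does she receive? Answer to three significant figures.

Using I₁d₁² = I₂d₂², rate at 7.00 m:
(0.723/7.00)² = 0.01067, so 1450 × 0.01067 = 15.47 mrem/h.
Dose = rate × time = 15.47 mrem/h × 4.600 h = 71.16 mrem.

71.2 mrem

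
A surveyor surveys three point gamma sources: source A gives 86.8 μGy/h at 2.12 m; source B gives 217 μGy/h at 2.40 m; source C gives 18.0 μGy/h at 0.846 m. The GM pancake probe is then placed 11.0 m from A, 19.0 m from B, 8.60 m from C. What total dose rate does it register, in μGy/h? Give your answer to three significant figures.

6.86 μGy/h

Each source contributes Iᵢ·(dᵢ/rᵢ)²; contributions add.
A: 86.8 × (2.12/11.0)² = 3.224 μGy/h
B: 217 × (2.40/19.0)² = 3.462 μGy/h
C: 18.0 × (0.846/8.60)² = 0.1742 μGy/h
Total = 3.224 + 3.462 + 0.1742 = 6.860 μGy/h.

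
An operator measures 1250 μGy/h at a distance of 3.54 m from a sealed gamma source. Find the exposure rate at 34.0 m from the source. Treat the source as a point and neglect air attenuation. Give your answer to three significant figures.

13.6 μGy/h

Since intensity falls as 1/r², the rate at 34.0 m is
(3.54/34.0)² = 0.01084, so 1250 × 0.01084 = 13.55 μGy/h.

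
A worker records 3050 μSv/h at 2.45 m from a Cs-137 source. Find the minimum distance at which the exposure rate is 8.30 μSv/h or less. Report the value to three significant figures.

47.0 m

Since intensity falls as 1/r², d₂ = d₁·√(I₁/I₂).
I₁/I₂ = 3050/8.30 = 367.5, so d₂ = 2.45 × √367.5 = 46.97 m.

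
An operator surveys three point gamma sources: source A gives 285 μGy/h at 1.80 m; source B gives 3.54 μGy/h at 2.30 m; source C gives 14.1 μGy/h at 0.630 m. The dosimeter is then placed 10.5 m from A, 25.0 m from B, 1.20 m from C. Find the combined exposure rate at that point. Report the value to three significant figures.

12.3 μGy/h

Each source contributes Iᵢ·(dᵢ/rᵢ)²; contributions add.
A: 285 × (1.80/10.5)² = 8.376 μGy/h
B: 3.54 × (2.30/25.0)² = 0.02996 μGy/h
C: 14.1 × (0.630/1.20)² = 3.886 μGy/h
Total = 8.376 + 0.02996 + 3.886 = 12.29 μGy/h.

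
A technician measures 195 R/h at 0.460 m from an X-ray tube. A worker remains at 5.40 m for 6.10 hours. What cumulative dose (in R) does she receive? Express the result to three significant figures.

8.63 R

Applying the 1/r² law, rate at 5.40 m:
195 × (0.460/5.40)² = 195 × 0.007257 = 1.415 R/h.
Dose = rate × time = 1.415 R/h × 6.100 h = 8.631 R.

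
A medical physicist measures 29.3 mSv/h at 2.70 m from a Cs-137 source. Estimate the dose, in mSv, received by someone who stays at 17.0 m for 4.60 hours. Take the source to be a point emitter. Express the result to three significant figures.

Applying the 1/r² law, rate at 17.0 m:
29.3 × (2.70/17.0)² = 29.3 × 0.02522 = 0.7389 mSv/h.
Dose = rate × time = 0.7389 mSv/h × 4.600 h = 3.399 mSv.

3.40 mSv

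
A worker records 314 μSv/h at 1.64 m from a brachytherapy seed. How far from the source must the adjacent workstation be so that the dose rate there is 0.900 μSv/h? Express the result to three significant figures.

30.6 m

Using I₁d₁² = I₂d₂², d₂ = d₁·√(I₁/I₂).
I₁/I₂ = 314/0.900 = 348.9, so d₂ = 1.64 × √348.9 = 30.63 m.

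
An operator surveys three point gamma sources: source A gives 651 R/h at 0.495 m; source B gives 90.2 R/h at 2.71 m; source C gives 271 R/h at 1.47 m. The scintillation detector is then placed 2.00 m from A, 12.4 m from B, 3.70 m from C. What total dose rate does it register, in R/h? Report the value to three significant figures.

87.0 R/h

By superposition, sum each source's inverse-square contribution:
A: 651 × (0.495/2.00)² = 39.88 R/h
B: 90.2 × (2.71/12.4)² = 4.308 R/h
C: 271 × (1.47/3.70)² = 42.78 R/h
Total = 39.88 + 4.308 + 42.78 = 86.97 R/h.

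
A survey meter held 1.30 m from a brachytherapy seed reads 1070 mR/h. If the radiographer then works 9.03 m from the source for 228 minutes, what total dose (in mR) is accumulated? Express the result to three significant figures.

84.3 mR

Applying the 1/r² law, rate at 9.03 m:
(1.30/9.03)² = 0.02073, so 1070 × 0.02073 = 22.18 mR/h.
Dose = rate × time = 22.18 mR/h × 3.800 h = 84.28 mR.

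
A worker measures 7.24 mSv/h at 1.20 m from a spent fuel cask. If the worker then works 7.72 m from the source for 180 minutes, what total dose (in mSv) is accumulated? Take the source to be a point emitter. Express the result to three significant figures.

0.525 mSv

Since intensity falls as 1/r², rate at 7.72 m:
7.24 × (1.20/7.72)² = 7.24 × 0.02416 = 0.1749 mSv/h.
Dose = rate × time = 0.1749 mSv/h × 3.000 h = 0.5247 mSv.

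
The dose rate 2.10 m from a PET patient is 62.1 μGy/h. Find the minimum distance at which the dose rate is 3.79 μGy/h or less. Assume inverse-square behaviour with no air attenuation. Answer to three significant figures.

Using I₁d₁² = I₂d₂², d₂ = d₁·√(I₁/I₂).
I₁/I₂ = 62.1/3.79 = 16.39, so d₂ = 2.10 × √16.39 = 8.502 m.

8.50 m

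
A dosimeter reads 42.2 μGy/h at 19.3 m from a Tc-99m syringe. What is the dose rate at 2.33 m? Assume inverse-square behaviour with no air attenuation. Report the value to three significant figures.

By the inverse-square law, the rate at 2.33 m is
(19.3/2.33)² = 68.61, so 42.2 × 68.61 = 2895 μGy/h.

2900 μGy/h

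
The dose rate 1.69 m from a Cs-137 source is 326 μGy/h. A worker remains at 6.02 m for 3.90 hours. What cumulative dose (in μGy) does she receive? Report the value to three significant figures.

Since intensity falls as 1/r², rate at 6.02 m:
326 × (1.69/6.02)² = 326 × 0.07881 = 25.69 μGy/h.
Dose = rate × time = 25.69 μGy/h × 3.900 h = 100.2 μGy.

100 μGy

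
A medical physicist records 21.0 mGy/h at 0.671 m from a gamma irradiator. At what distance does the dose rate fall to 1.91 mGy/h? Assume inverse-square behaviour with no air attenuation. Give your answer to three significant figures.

Applying the 1/r² law, d₂ = d₁·√(I₁/I₂).
I₁/I₂ = 21.0/1.91 = 10.99, so d₂ = 0.671 × √10.99 = 2.224 m.

2.22 m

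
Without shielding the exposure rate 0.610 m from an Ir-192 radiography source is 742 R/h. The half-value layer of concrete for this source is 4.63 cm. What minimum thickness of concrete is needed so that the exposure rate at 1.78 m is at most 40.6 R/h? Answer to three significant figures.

At 1.78 m, distance alone gives (0.610/1.78)² = 0.1174, so 742 × 0.1174 = 87.11 R/h.
Further attenuation needed: 87.11/40.6 = 2.146.
n = log₂(2.146) = 1.102 half-value layers.
Thickness = 1.102 × 4.63 cm = 5.102 cm.

5.10 cm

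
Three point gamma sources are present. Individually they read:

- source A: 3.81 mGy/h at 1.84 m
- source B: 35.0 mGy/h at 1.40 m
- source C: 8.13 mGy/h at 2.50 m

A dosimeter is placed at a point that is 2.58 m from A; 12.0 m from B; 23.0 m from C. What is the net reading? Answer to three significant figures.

2.51 mGy/h

Each source contributes Iᵢ·(dᵢ/rᵢ)²; contributions add.
A: 3.81 × (1.84/2.58)² = 1.938 mGy/h
B: 35.0 × (1.40/12.0)² = 0.4764 mGy/h
C: 8.13 × (2.50/23.0)² = 0.09605 mGy/h
Total = 1.938 + 0.4764 + 0.09605 = 2.510 mGy/h.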